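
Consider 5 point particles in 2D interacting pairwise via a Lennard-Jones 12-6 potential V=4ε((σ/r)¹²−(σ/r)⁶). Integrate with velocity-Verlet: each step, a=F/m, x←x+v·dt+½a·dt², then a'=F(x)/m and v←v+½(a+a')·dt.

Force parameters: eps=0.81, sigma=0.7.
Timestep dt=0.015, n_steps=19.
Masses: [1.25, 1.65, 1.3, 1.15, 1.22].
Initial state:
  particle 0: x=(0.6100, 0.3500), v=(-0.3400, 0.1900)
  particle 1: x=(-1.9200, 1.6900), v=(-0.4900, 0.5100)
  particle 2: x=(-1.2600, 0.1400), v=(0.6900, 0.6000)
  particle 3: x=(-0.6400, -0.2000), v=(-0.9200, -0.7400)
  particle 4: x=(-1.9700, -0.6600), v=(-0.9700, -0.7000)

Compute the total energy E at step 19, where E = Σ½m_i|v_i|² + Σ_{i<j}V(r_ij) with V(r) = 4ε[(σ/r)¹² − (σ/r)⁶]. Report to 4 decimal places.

2.1704

step 0: x0=(0.6100, 0.3500) x1=(-1.9200, 1.6900) x2=(-1.2600, 0.1400) x3=(-0.6400, -0.2000) x4=(-1.9700, -0.6600)
step 1: x0=(0.6049, 0.3528) x1=(-1.9273, 1.6976) x2=(-1.2515, 0.1499) x3=(-0.6518, -0.2122) x4=(-1.9845, -0.6704)
step 2: x0=(0.5997, 0.3557) x1=(-1.9347, 1.7053) x2=(-1.2471, 0.1621) x3=(-0.6591, -0.2271) x4=(-1.9988, -0.6807)
step 3: x0=(0.5945, 0.3585) x1=(-1.9420, 1.7129) x2=(-1.2463, 0.1765) x3=(-0.6624, -0.2446) x4=(-2.0129, -0.6908)
step 4: x0=(0.5892, 0.3613) x1=(-1.9494, 1.7205) x2=(-1.2478, 0.1924) x3=(-0.6632, -0.2640) x4=(-2.0269, -0.7008)
step 5: x0=(0.5840, 0.3640) x1=(-1.9567, 1.7281) x2=(-1.2504, 0.2091) x3=(-0.6628, -0.2842) x4=(-2.0409, -0.7107)
step 6: x0=(0.5786, 0.3668) x1=(-1.9640, 1.7357) x2=(-1.2534, 0.2259) x3=(-0.6621, -0.3047) x4=(-2.0547, -0.7205)
step 7: x0=(0.5733, 0.3695) x1=(-1.9714, 1.7433) x2=(-1.2563, 0.2426) x3=(-0.6615, -0.3251) x4=(-2.0684, -0.7303)
step 8: x0=(0.5679, 0.3722) x1=(-1.9787, 1.7509) x2=(-1.2591, 0.2591) x3=(-0.6611, -0.3452) x4=(-2.0821, -0.7400)
step 9: x0=(0.5624, 0.3749) x1=(-1.9860, 1.7585) x2=(-1.2615, 0.2751) x3=(-0.6612, -0.3650) x4=(-2.0957, -0.7496)
step 10: x0=(0.5569, 0.3776) x1=(-1.9933, 1.7661) x2=(-1.2636, 0.2908) x3=(-0.6616, -0.3843) x4=(-2.1092, -0.7592)
step 11: x0=(0.5514, 0.3803) x1=(-2.0006, 1.7736) x2=(-1.2655, 0.3061) x3=(-0.6624, -0.4032) x4=(-2.1227, -0.7687)
step 12: x0=(0.5459, 0.3829) x1=(-2.0079, 1.7812) x2=(-1.2671, 0.3210) x3=(-0.6634, -0.4217) x4=(-2.1362, -0.7782)
step 13: x0=(0.5403, 0.3856) x1=(-2.0152, 1.7887) x2=(-1.2685, 0.3357) x3=(-0.6647, -0.4400) x4=(-2.1495, -0.7876)
step 14: x0=(0.5347, 0.3882) x1=(-2.0225, 1.7962) x2=(-1.2697, 0.3500) x3=(-0.6663, -0.4579) x4=(-2.1629, -0.7970)
step 15: x0=(0.5291, 0.3908) x1=(-2.0298, 1.8037) x2=(-1.2707, 0.3642) x3=(-0.6680, -0.4755) x4=(-2.1762, -0.8064)
step 16: x0=(0.5234, 0.3934) x1=(-2.0371, 1.8112) x2=(-1.2717, 0.3781) x3=(-0.6699, -0.4929) x4=(-2.1894, -0.8158)
step 17: x0=(0.5177, 0.3959) x1=(-2.0443, 1.8187) x2=(-1.2725, 0.3918) x3=(-0.6720, -0.5100) x4=(-2.2027, -0.8251)
step 18: x0=(0.5120, 0.3985) x1=(-2.0516, 1.8262) x2=(-1.2732, 0.4054) x3=(-0.6741, -0.5270) x4=(-2.2159, -0.8344)
step 19: x0=(0.5063, 0.4010) x1=(-2.0589, 1.8337) x2=(-1.2738, 0.4188) x3=(-0.6764, -0.5438) x4=(-2.2291, -0.8437)
step 0 velocities: v0=(-0.3400, 0.1900) v1=(-0.4900, 0.5100) v2=(0.6900, 0.6000) v3=(-0.9200, -0.7400) v4=(-0.9700, -0.7000)
step 0: KE=2.7253, PE=-0.5515, E=2.1738
step 19 velocities: v0=(-0.3834, 0.1690) v1=(-0.4843, 0.4982) v2=(-0.0401, 0.8908) v3=(-0.1539, -1.1146) v4=(-0.8774, -0.6193)
step 19: KE=2.4563, PE=-0.2859, E=2.1704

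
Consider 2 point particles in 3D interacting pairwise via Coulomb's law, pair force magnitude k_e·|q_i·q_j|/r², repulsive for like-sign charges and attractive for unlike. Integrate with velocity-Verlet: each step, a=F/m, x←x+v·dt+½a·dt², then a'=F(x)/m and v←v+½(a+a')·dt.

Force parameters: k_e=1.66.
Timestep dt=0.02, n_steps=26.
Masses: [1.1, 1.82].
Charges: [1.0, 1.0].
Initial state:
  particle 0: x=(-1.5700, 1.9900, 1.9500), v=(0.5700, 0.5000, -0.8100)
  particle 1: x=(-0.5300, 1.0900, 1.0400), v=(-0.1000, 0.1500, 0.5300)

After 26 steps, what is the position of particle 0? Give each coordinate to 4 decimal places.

(-1.3276, 2.3070, 1.5677)

step 0: x0=(-1.5700, 1.9900, 1.9500) x1=(-0.5300, 1.0900, 1.0400)
step 1: x0=(-1.5587, 2.0001, 1.9339) x1=(-0.5320, 1.0930, 1.0506)
step 2: x0=(-1.5475, 2.0102, 1.9178) x1=(-0.5338, 1.0959, 1.0611)
step 3: x0=(-1.5364, 2.0206, 1.9020) x1=(-0.5356, 1.0987, 1.0715)
step 4: x0=(-1.5256, 2.0310, 1.8862) x1=(-0.5373, 1.1014, 1.0818)
step 5: x0=(-1.5148, 2.0416, 1.8705) x1=(-0.5389, 1.1040, 1.0921)
step 6: x0=(-1.5042, 2.0524, 1.8550) x1=(-0.5404, 1.1066, 1.1023)
step 7: x0=(-1.4938, 2.0633, 1.8396) x1=(-0.5418, 1.1090, 1.1124)
step 8: x0=(-1.4835, 2.0743, 1.8243) x1=(-0.5431, 1.1114, 1.1224)
step 9: x0=(-1.4734, 2.0856, 1.8092) x1=(-0.5444, 1.1136, 1.1324)
step 10: x0=(-1.4635, 2.0970, 1.7942) x1=(-0.5455, 1.1158, 1.1423)
step 11: x0=(-1.4537, 2.1085, 1.7792) x1=(-0.5465, 1.1178, 1.1521)
step 12: x0=(-1.4441, 2.1203, 1.7644) x1=(-0.5474, 1.1198, 1.1619)
step 13: x0=(-1.4347, 2.1323, 1.7498) x1=(-0.5482, 1.1216, 1.1715)
step 14: x0=(-1.4254, 2.1444, 1.7352) x1=(-0.5489, 1.1233, 1.1812)
step 15: x0=(-1.4163, 2.1567, 1.7207) x1=(-0.5495, 1.1249, 1.1907)
step 16: x0=(-1.4074, 2.1693, 1.7063) x1=(-0.5500, 1.1263, 1.2002)
step 17: x0=(-1.3986, 2.1821, 1.6921) x1=(-0.5504, 1.1277, 1.2096)
step 18: x0=(-1.3901, 2.1950, 1.6779) x1=(-0.5507, 1.1289, 1.2190)
step 19: x0=(-1.3817, 2.2082, 1.6639) x1=(-0.5509, 1.1299, 1.2283)
step 20: x0=(-1.3734, 2.2217, 1.6499) x1=(-0.5510, 1.1309, 1.2376)
step 21: x0=(-1.3654, 2.2353, 1.6360) x1=(-0.5510, 1.1317, 1.2468)
step 22: x0=(-1.3575, 2.2492, 1.6222) x1=(-0.5509, 1.1323, 1.2559)
step 23: x0=(-1.3497, 2.2633, 1.6084) x1=(-0.5506, 1.1328, 1.2650)
step 24: x0=(-1.3422, 2.2776, 1.5948) x1=(-0.5503, 1.1332, 1.2741)
step 25: x0=(-1.3348, 2.2922, 1.5812) x1=(-0.5499, 1.1335, 1.2831)
step 26: x0=(-1.3276, 2.3070, 1.5677) x1=(-0.5494, 1.1335, 1.2921)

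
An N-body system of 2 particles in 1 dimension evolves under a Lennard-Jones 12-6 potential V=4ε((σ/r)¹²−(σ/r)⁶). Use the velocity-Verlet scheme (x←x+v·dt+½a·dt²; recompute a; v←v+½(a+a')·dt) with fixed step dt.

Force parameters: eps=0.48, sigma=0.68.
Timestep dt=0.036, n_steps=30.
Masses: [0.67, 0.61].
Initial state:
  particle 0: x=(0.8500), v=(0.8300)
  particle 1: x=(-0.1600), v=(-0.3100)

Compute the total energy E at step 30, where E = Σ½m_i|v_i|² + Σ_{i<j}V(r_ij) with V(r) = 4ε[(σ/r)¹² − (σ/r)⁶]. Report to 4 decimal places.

step 0: x0=(0.8500) x1=(-0.1600)
step 1: x0=(0.8790) x1=(-0.1702)
step 2: x0=(0.9067) x1=(-0.1790)
step 3: x0=(0.9334) x1=(-0.1866)
step 4: x0=(0.9591) x1=(-0.1932)
step 5: x0=(0.9841) x1=(-0.1989)
step 6: x0=(1.0084) x1=(-0.2040)
step 7: x0=(1.0322) x1=(-0.2085)
step 8: x0=(1.0555) x1=(-0.2125)
step 9: x0=(1.0785) x1=(-0.2160)
step 10: x0=(1.1011) x1=(-0.2192)
step 11: x0=(1.1234) x1=(-0.2220)
step 12: x0=(1.1454) x1=(-0.2245)
step 13: x0=(1.1672) x1=(-0.2268)
step 14: x0=(1.1888) x1=(-0.2289)
step 15: x0=(1.2102) x1=(-0.2307)
step 16: x0=(1.2314) x1=(-0.2324)
step 17: x0=(1.2525) x1=(-0.2339)
step 18: x0=(1.2734) x1=(-0.2352)
step 19: x0=(1.2942) x1=(-0.2364)
step 20: x0=(1.3150) x1=(-0.2375)
step 21: x0=(1.3356) x1=(-0.2385)
step 22: x0=(1.3561) x1=(-0.2394)
step 23: x0=(1.3765) x1=(-0.2402)
step 24: x0=(1.3969) x1=(-0.2409)
step 25: x0=(1.4172) x1=(-0.2415)
step 26: x0=(1.4374) x1=(-0.2420)
step 27: x0=(1.4576) x1=(-0.2425)
step 28: x0=(1.4777) x1=(-0.2430)
step 29: x0=(1.4978) x1=(-0.2434)
step 30: x0=(1.5178) x1=(-0.2437)
step 0 velocities: v0=(0.8300) v1=(-0.3100)
step 0: KE=0.2601, PE=-0.1622, E=0.0979
step 30 velocities: v0=(0.5557) v1=(-0.0087)
step 30: KE=0.1035, PE=-0.0063, E=0.0971

0.0971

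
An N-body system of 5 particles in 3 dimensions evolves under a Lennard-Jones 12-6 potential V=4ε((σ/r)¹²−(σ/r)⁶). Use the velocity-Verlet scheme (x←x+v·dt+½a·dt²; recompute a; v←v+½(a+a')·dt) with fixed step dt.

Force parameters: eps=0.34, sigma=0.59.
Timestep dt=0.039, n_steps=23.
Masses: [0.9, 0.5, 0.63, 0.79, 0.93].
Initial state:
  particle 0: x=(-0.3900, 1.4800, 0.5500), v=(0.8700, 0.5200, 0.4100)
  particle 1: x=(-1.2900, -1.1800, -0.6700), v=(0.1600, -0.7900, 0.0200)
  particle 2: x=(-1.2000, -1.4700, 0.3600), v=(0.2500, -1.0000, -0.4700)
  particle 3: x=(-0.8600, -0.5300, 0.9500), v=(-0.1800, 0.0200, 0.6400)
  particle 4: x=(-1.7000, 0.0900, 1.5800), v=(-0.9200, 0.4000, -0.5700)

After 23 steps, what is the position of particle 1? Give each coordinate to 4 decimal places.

step 0: x0=(-0.3900, 1.4800, 0.5500) x1=(-1.2900, -1.1800, -0.6700) x2=(-1.2000, -1.4700, 0.3600) x3=(-0.8600, -0.5300, 0.9500) x4=(-1.7000, 0.0900, 1.5800)
step 1: x0=(-0.3561, 1.5003, 0.5660) x1=(-1.2837, -1.2109, -0.6689) x2=(-1.1902, -1.5088, 0.3415) x3=(-0.8671, -0.5293, 0.9749) x4=(-1.7358, 0.1056, 1.5577)
step 2: x0=(-0.3221, 1.5206, 0.5820) x1=(-1.2774, -1.2420, -0.6672) x2=(-1.1804, -1.5473, 0.3226) x3=(-0.8744, -0.5286, 0.9999) x4=(-1.7716, 0.1211, 1.5354)
step 3: x0=(-0.2882, 1.5408, 0.5980) x1=(-1.2710, -1.2732, -0.6648) x2=(-1.1707, -1.5855, 0.3033) x3=(-0.8818, -0.5279, 1.0248) x4=(-1.8072, 0.1365, 1.5130)
step 4: x0=(-0.2543, 1.5611, 0.6140) x1=(-1.2645, -1.3048, -0.6615) x2=(-1.1610, -1.6234, 0.2834) x3=(-0.8893, -0.5273, 1.0497) x4=(-1.8427, 0.1518, 1.4906)
step 5: x0=(-0.2204, 1.5813, 0.6300) x1=(-1.2579, -1.3366, -0.6574) x2=(-1.1513, -1.6610, 0.2628) x3=(-0.8970, -0.5266, 1.0746) x4=(-1.8782, 0.1671, 1.4681)
step 6: x0=(-0.1865, 1.6016, 0.6460) x1=(-1.2512, -1.3688, -0.6522) x2=(-1.1417, -1.6982, 0.2415) x3=(-0.9048, -0.5260, 1.0995) x4=(-1.9136, 0.1824, 1.4456)
step 7: x0=(-0.1525, 1.6219, 0.6620) x1=(-1.2444, -1.4014, -0.6458) x2=(-1.1322, -1.7350, 0.2193) x3=(-0.9126, -0.5252, 1.1244) x4=(-1.9489, 0.1976, 1.4230)
step 8: x0=(-0.1186, 1.6421, 0.6780) x1=(-1.2374, -1.4345, -0.6381) x2=(-1.1229, -1.7714, 0.1960) x3=(-0.9206, -0.5245, 1.1493) x4=(-1.9841, 0.2127, 1.4004)
step 9: x0=(-0.0847, 1.6624, 0.6940) x1=(-1.2301, -1.4683, -0.6288) x2=(-1.1137, -1.8073, 0.1715) x3=(-0.9286, -0.5237, 1.1742) x4=(-2.0192, 0.2278, 1.3778)
step 10: x0=(-0.0508, 1.6826, 0.7100) x1=(-1.2226, -1.5029, -0.6175) x2=(-1.1048, -1.8424, 0.1454) x3=(-0.9367, -0.5229, 1.1991) x4=(-2.0543, 0.2428, 1.3552)
step 11: x0=(-0.0169, 1.7029, 0.7260) x1=(-1.2147, -1.5385, -0.6038) x2=(-1.0961, -1.8767, 0.1175) x3=(-0.9449, -0.5221, 1.2239) x4=(-2.0894, 0.2578, 1.3326)
step 12: x0=(0.0170, 1.7231, 0.7420) x1=(-1.2063, -1.5755, -0.5871) x2=(-1.0878, -1.9099, 0.0872) x3=(-0.9531, -0.5212, 1.2488) x4=(-2.1244, 0.2728, 1.3100)
step 13: x0=(0.0509, 1.7434, 0.7580) x1=(-1.1973, -1.6143, -0.5669) x2=(-1.0801, -1.9417, 0.0541) x3=(-0.9614, -0.5203, 1.2737) x4=(-2.1593, 0.2878, 1.2874)
step 14: x0=(0.0848, 1.7636, 0.7740) x1=(-1.1876, -1.6549, -0.5433) x2=(-1.0728, -1.9720, 0.0183) x3=(-0.9697, -0.5194, 1.2986) x4=(-2.1942, 0.3027, 1.2648)
step 15: x0=(0.1188, 1.7838, 0.7900) x1=(-1.1782, -1.6949, -0.5208) x2=(-1.0654, -2.0029, -0.0166) x3=(-0.9780, -0.5185, 1.3234) x4=(-2.2291, 0.3176, 1.2422)
step 16: x0=(0.1527, 1.8041, 0.8060) x1=(-1.1741, -1.7201, -0.5223) x2=(-1.0536, -2.0454, -0.0324) x3=(-0.9864, -0.5176, 1.3483) x4=(-2.2640, 0.3325, 1.2196)
step 17: x0=(0.1866, 1.8243, 0.8220) x1=(-1.1761, -1.7292, -0.5483) x2=(-1.0371, -2.1007, -0.0288) x3=(-0.9948, -0.5166, 1.3731) x4=(-2.2988, 0.3473, 1.1969)
step 18: x0=(0.2205, 1.8446, 0.8380) x1=(-1.1784, -1.7373, -0.5755) x2=(-1.0204, -2.1569, -0.0241) x3=(-1.0032, -0.5157, 1.3980) x4=(-2.3336, 0.3622, 1.1743)
step 19: x0=(0.2544, 1.8648, 0.8540) x1=(-1.1798, -1.7477, -0.5998) x2=(-1.0043, -2.2111, -0.0219) x3=(-1.0117, -0.5147, 1.4228) x4=(-2.3684, 0.3770, 1.1517)
step 20: x0=(0.2883, 1.8850, 0.8700) x1=(-1.1804, -1.7606, -0.6209) x2=(-0.9890, -2.2634, -0.0221) x3=(-1.0202, -0.5137, 1.4476) x4=(-2.4032, 0.3919, 1.1291)
step 21: x0=(0.3222, 1.9053, 0.8860) x1=(-1.1801, -1.7755, -0.6396) x2=(-0.9742, -2.3141, -0.0243) x3=(-1.0286, -0.5127, 1.4724) x4=(-2.4380, 0.4067, 1.1065)
step 22: x0=(0.3561, 1.9255, 0.9020) x1=(-1.1792, -1.7921, -0.6564) x2=(-0.9600, -2.3635, -0.0279) x3=(-1.0371, -0.5117, 1.4972) x4=(-2.4728, 0.4215, 1.0839)
step 23: x0=(0.3900, 1.9458, 0.9180) x1=(-1.1777, -1.8101, -0.6717) x2=(-0.9463, -2.4117, -0.0328) x3=(-1.0456, -0.5107, 1.5220) x4=(-2.5075, 0.4364, 1.0613)

(-1.1777, -1.8101, -0.6717)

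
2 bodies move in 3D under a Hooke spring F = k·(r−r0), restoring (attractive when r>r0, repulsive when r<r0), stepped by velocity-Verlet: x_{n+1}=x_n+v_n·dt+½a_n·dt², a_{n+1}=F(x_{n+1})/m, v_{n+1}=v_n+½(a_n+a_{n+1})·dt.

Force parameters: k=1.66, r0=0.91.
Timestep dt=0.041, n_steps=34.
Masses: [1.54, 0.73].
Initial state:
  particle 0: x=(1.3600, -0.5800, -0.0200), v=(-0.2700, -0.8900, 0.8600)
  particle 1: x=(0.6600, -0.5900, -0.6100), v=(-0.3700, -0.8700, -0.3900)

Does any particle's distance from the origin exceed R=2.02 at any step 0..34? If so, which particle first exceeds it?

step 0: x0=(1.3600, -0.5800, -0.0200) x1=(0.6600, -0.5900, -0.6100)
step 1: x0=(1.3489, -0.6165, 0.0153) x1=(0.6448, -0.6257, -0.6260)
step 2: x0=(1.3378, -0.6530, 0.0505) x1=(0.6298, -0.6613, -0.6419)
step 3: x0=(1.3266, -0.6895, 0.0856) x1=(0.6150, -0.6970, -0.6575)
step 4: x0=(1.3152, -0.7260, 0.1205) x1=(0.6005, -0.7327, -0.6728)
step 5: x0=(1.3036, -0.7625, 0.1552) x1=(0.5864, -0.7683, -0.6877)
step 6: x0=(1.2918, -0.7990, 0.1897) x1=(0.5727, -0.8040, -0.7020)
step 7: x0=(1.2797, -0.8355, 0.2238) x1=(0.5597, -0.8396, -0.7157)
step 8: x0=(1.2673, -0.8720, 0.2576) x1=(0.5473, -0.8753, -0.7284)
step 9: x0=(1.2546, -0.9085, 0.2909) x1=(0.5356, -0.9109, -0.7402)
step 10: x0=(1.2416, -0.9450, 0.3236) x1=(0.5246, -0.9466, -0.7510)
step 11: x0=(1.2281, -0.9815, 0.3558) x1=(0.5145, -0.9822, -0.7605)
step 12: x0=(1.2143, -1.0180, 0.3874) x1=(0.5052, -1.0178, -0.7687)
step 13: x0=(1.2000, -1.0545, 0.4182) x1=(0.4968, -1.0535, -0.7754)
step 14: x0=(1.1853, -1.0910, 0.4484) x1=(0.4893, -1.0891, -0.7806)
step 15: x0=(1.1701, -1.1275, 0.4777) x1=(0.4828, -1.1248, -0.7841)
step 16: x0=(1.1545, -1.1640, 0.5062) x1=(0.4772, -1.1604, -0.7858)
step 17: x0=(1.1384, -1.2005, 0.5338) x1=(0.4726, -1.1961, -0.7856)
step 18: x0=(1.1218, -1.2370, 0.5605) x1=(0.4690, -1.2317, -0.7836)
step 19: x0=(1.1048, -1.2735, 0.5863) x1=(0.4663, -1.2674, -0.7795)
step 20: x0=(1.0874, -1.3100, 0.6110) x1=(0.4647, -1.3031, -0.7733)
step 21: x0=(1.0695, -1.3464, 0.6348) x1=(0.4640, -1.3387, -0.7651)
step 22: x0=(1.0511, -1.3829, 0.6575) x1=(0.4642, -1.3744, -0.7546)
step 23: x0=(1.0323, -1.4194, 0.6792) x1=(0.4653, -1.4102, -0.7420)
step 24: x0=(1.0131, -1.4559, 0.6999) x1=(0.4673, -1.4459, -0.7272)
step 25: x0=(0.9935, -1.4923, 0.7195) x1=(0.4701, -1.4816, -0.7102)
step 26: x0=(0.9735, -1.5288, 0.7381) x1=(0.4738, -1.5174, -0.6909)
step 27: x0=(0.9531, -1.5652, 0.7556) x1=(0.4782, -1.5531, -0.6695)
step 28: x0=(0.9324, -1.6016, 0.7721) x1=(0.4833, -1.5889, -0.6460)
step 29: x0=(0.9114, -1.6381, 0.7876) x1=(0.4891, -1.6248, -0.6203)
step 30: x0=(0.8901, -1.6745, 0.8022) x1=(0.4955, -1.6606, -0.5926)
step 31: x0=(0.8686, -1.7109, 0.8158) x1=(0.5025, -1.6964, -0.5629)
step 32: x0=(0.8468, -1.7473, 0.8285) x1=(0.5100, -1.7323, -0.5313)
step 33: x0=(0.8247, -1.7837, 0.8403) x1=(0.5179, -1.7682, -0.4979)
step 34: x0=(0.8025, -1.8200, 0.8513) x1=(0.5262, -1.8041, -0.4628)

yes, particle 0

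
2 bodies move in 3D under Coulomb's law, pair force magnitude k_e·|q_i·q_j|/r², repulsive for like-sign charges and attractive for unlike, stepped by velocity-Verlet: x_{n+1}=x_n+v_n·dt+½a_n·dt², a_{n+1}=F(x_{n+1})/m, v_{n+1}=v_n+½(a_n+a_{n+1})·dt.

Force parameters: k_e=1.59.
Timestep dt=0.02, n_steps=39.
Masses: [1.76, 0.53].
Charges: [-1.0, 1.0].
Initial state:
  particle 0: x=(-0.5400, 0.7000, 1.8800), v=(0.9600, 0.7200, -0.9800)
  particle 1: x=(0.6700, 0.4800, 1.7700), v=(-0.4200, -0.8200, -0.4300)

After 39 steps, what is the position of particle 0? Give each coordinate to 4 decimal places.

(0.3799, 1.0662, 1.1390)

step 0: x0=(-0.5400, 0.7000, 1.8800) x1=(0.6700, 0.4800, 1.7700)
step 1: x0=(-0.5207, 0.7144, 1.8604) x1=(0.6612, 0.4637, 1.7614)
step 2: x0=(-0.5011, 0.7287, 1.8408) x1=(0.6516, 0.4475, 1.7529)
step 3: x0=(-0.4813, 0.7430, 1.8211) x1=(0.6412, 0.4315, 1.7445)
step 4: x0=(-0.4613, 0.7572, 1.8014) x1=(0.6300, 0.4158, 1.7361)
step 5: x0=(-0.4409, 0.7713, 1.7818) x1=(0.6179, 0.4004, 1.7278)
step 6: x0=(-0.4204, 0.7853, 1.7621) x1=(0.6048, 0.3852, 1.7195)
step 7: x0=(-0.3995, 0.7992, 1.7424) x1=(0.5909, 0.3705, 1.7113)
step 8: x0=(-0.3783, 0.8130, 1.7226) x1=(0.5760, 0.3561, 1.7031)
step 9: x0=(-0.3569, 0.8267, 1.7029) x1=(0.5602, 0.3422, 1.6949)
step 10: x0=(-0.3352, 0.8401, 1.6832) x1=(0.5433, 0.3288, 1.6867)
step 11: x0=(-0.3131, 0.8535, 1.6635) x1=(0.5255, 0.3160, 1.6785)
step 12: x0=(-0.2908, 0.8666, 1.6437) x1=(0.5066, 0.3038, 1.6703)
step 13: x0=(-0.2681, 0.8795, 1.6240) x1=(0.4867, 0.2924, 1.6621)
step 14: x0=(-0.2451, 0.8921, 1.6043) x1=(0.4658, 0.2818, 1.6538)
step 15: x0=(-0.2218, 0.9045, 1.5847) x1=(0.4439, 0.2721, 1.6454)
step 16: x0=(-0.1983, 0.9166, 1.5650) x1=(0.4209, 0.2633, 1.6369)
step 17: x0=(-0.1744, 0.9284, 1.5454) x1=(0.3969, 0.2556, 1.6284)
step 18: x0=(-0.1502, 0.9398, 1.5259) x1=(0.3719, 0.2491, 1.6196)
step 19: x0=(-0.1257, 0.9509, 1.5063) x1=(0.3460, 0.2438, 1.6108)
step 20: x0=(-0.1010, 0.9615, 1.4869) x1=(0.3192, 0.2398, 1.6017)
step 21: x0=(-0.0760, 0.9718, 1.4675) x1=(0.2915, 0.2374, 1.5924)
step 22: x0=(-0.0507, 0.9815, 1.4482) x1=(0.2631, 0.2364, 1.5828)
step 23: x0=(-0.0253, 0.9908, 1.4290) x1=(0.2340, 0.2371, 1.5729)
step 24: x0=(0.0003, 0.9995, 1.4099) x1=(0.2043, 0.2395, 1.5627)
step 25: x0=(0.0261, 1.0077, 1.3909) x1=(0.1741, 0.2436, 1.5522)
step 26: x0=(0.0520, 1.0154, 1.3720) x1=(0.1436, 0.2496, 1.5412)
step 27: x0=(0.0779, 1.0225, 1.3532) x1=(0.1128, 0.2574, 1.5299)
step 28: x0=(0.1038, 1.0290, 1.3345) x1=(0.0820, 0.2672, 1.5181)
step 29: x0=(0.1298, 1.0350, 1.3160) x1=(0.0512, 0.2788, 1.5058)
step 30: x0=(0.1557, 1.0404, 1.2977) x1=(0.0206, 0.2923, 1.4931)
step 31: x0=(0.1814, 1.0452, 1.2795) x1=(-0.0096, 0.3077, 1.4799)
step 32: x0=(0.2071, 1.0495, 1.2614) x1=(-0.0394, 0.3249, 1.4662)
step 33: x0=(0.2325, 1.0532, 1.2435) x1=(-0.0686, 0.3438, 1.4520)
step 34: x0=(0.2578, 1.0565, 1.2257) x1=(-0.0971, 0.3644, 1.4373)
step 35: x0=(0.2828, 1.0593, 1.2081) x1=(-0.1247, 0.3866, 1.4222)
step 36: x0=(0.3075, 1.0616, 1.1906) x1=(-0.1515, 0.4103, 1.4065)
step 37: x0=(0.3320, 1.0635, 1.1733) x1=(-0.1773, 0.4353, 1.3904)
step 38: x0=(0.3561, 1.0650, 1.1561) x1=(-0.2020, 0.4617, 1.3739)
step 39: x0=(0.3799, 1.0662, 1.1390) x1=(-0.2257, 0.4892, 1.3569)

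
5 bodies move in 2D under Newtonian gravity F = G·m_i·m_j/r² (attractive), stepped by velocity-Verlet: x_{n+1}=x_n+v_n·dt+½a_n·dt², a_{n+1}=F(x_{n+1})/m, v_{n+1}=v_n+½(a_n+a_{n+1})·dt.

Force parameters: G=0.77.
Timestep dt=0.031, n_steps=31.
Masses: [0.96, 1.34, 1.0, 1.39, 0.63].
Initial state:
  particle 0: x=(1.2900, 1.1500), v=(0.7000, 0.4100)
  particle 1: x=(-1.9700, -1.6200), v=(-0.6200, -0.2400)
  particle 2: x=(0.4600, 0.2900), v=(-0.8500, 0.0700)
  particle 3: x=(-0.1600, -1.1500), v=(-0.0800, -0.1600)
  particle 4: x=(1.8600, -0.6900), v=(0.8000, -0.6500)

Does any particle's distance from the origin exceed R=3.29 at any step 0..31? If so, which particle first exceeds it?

step 0: x0=(1.2900, 1.1500) x1=(-1.9700, -1.6200) x2=(0.4600, 0.2900) x3=(-0.1600, -1.1500) x4=(1.8600, -0.6900)
step 1: x0=(1.3115, 1.1624) x1=(-1.9890, -1.6274) x2=(0.4338, 0.2921) x3=(-0.1625, -1.1548) x4=(1.8845, -0.7100)
step 2: x0=(1.3325, 1.1742) x1=(-2.0076, -1.6346) x2=(0.4077, 0.2939) x3=(-0.1650, -1.1593) x4=(1.9085, -0.7298)
step 3: x0=(1.3532, 1.1854) x1=(-2.0259, -1.6416) x2=(0.3819, 0.2956) x3=(-0.1674, -1.1635) x4=(1.9320, -0.7493)
step 4: x0=(1.3735, 1.1960) x1=(-2.0437, -1.6485) x2=(0.3563, 0.2970) x3=(-0.1699, -1.1673) x4=(1.9549, -0.7686)
step 5: x0=(1.3933, 1.2062) x1=(-2.0612, -1.6553) x2=(0.3308, 0.2980) x3=(-0.1724, -1.1709) x4=(1.9774, -0.7877)
step 6: x0=(1.4128, 1.2159) x1=(-2.0782, -1.6619) x2=(0.3055, 0.2988) x3=(-0.1749, -1.1741) x4=(1.9994, -0.8066)
step 7: x0=(1.4320, 1.2251) x1=(-2.0950, -1.6684) x2=(0.2803, 0.2993) x3=(-0.1774, -1.1771) x4=(2.0209, -0.8253)
step 8: x0=(1.4508, 1.2338) x1=(-2.1113, -1.6748) x2=(0.2553, 0.2995) x3=(-0.1800, -1.1797) x4=(2.0420, -0.8437)
step 9: x0=(1.4693, 1.2422) x1=(-2.1273, -1.6810) x2=(0.2304, 0.2993) x3=(-0.1825, -1.1819) x4=(2.0626, -0.8620)
step 10: x0=(1.4875, 1.2501) x1=(-2.1429, -1.6870) x2=(0.2056, 0.2987) x3=(-0.1851, -1.1839) x4=(2.0828, -0.8801)
step 11: x0=(1.5054, 1.2576) x1=(-2.1582, -1.6929) x2=(0.1809, 0.2978) x3=(-0.1876, -1.1855) x4=(2.1027, -0.8980)
step 12: x0=(1.5229, 1.2648) x1=(-2.1731, -1.6987) x2=(0.1563, 0.2964) x3=(-0.1902, -1.1868) x4=(2.1221, -0.9157)
step 13: x0=(1.5402, 1.2716) x1=(-2.1877, -1.7044) x2=(0.1319, 0.2947) x3=(-0.1929, -1.1878) x4=(2.1411, -0.9333)
step 14: x0=(1.5572, 1.2781) x1=(-2.2019, -1.7099) x2=(0.1075, 0.2926) x3=(-0.1955, -1.1885) x4=(2.1597, -0.9506)
step 15: x0=(1.5739, 1.2842) x1=(-2.2158, -1.7152) x2=(0.0832, 0.2900) x3=(-0.1982, -1.1888) x4=(2.1779, -0.9678)
step 16: x0=(1.5903, 1.2900) x1=(-2.2294, -1.7205) x2=(0.0590, 0.2870) x3=(-0.2009, -1.1888) x4=(2.1958, -0.9849)
step 17: x0=(1.6065, 1.2954) x1=(-2.2426, -1.7256) x2=(0.0349, 0.2836) x3=(-0.2037, -1.1885) x4=(2.2133, -1.0018)
step 18: x0=(1.6225, 1.3006) x1=(-2.2555, -1.7306) x2=(0.0109, 0.2797) x3=(-0.2065, -1.1878) x4=(2.2305, -1.0185)
step 19: x0=(1.6381, 1.3054) x1=(-2.2681, -1.7354) x2=(-0.0131, 0.2753) x3=(-0.2093, -1.1868) x4=(2.2473, -1.0350)
step 20: x0=(1.6536, 1.3100) x1=(-2.2803, -1.7401) x2=(-0.0370, 0.2705) x3=(-0.2122, -1.1854) x4=(2.2638, -1.0515)
step 21: x0=(1.6688, 1.3143) x1=(-2.2922, -1.7447) x2=(-0.0608, 0.2652) x3=(-0.2151, -1.1837) x4=(2.2799, -1.0677)
step 22: x0=(1.6838, 1.3183) x1=(-2.3039, -1.7491) x2=(-0.0845, 0.2593) x3=(-0.2181, -1.1816) x4=(2.2957, -1.0838)
step 23: x0=(1.6985, 1.3221) x1=(-2.3151, -1.7534) x2=(-0.1082, 0.2530) x3=(-0.2211, -1.1792) x4=(2.3112, -1.0998)
step 24: x0=(1.7131, 1.3255) x1=(-2.3261, -1.7576) x2=(-0.1318, 0.2462) x3=(-0.2242, -1.1764) x4=(2.3264, -1.1156)
step 25: x0=(1.7274, 1.3288) x1=(-2.3368, -1.7616) x2=(-0.1553, 0.2388) x3=(-0.2274, -1.1732) x4=(2.3413, -1.1313)
step 26: x0=(1.7415, 1.3317) x1=(-2.3471, -1.7655) x2=(-0.1788, 0.2309) x3=(-0.2306, -1.1697) x4=(2.3558, -1.1468)
step 27: x0=(1.7554, 1.3344) x1=(-2.3572, -1.7693) x2=(-0.2022, 0.2224) x3=(-0.2339, -1.1658) x4=(2.3701, -1.1622)
step 28: x0=(1.7691, 1.3369) x1=(-2.3669, -1.7729) x2=(-0.2255, 0.2134) x3=(-0.2373, -1.1615) x4=(2.3840, -1.1774)
step 29: x0=(1.7826, 1.3392) x1=(-2.3763, -1.7764) x2=(-0.2487, 0.2037) x3=(-0.2407, -1.1569) x4=(2.3977, -1.1925)
step 30: x0=(1.7959, 1.3412) x1=(-2.3854, -1.7798) x2=(-0.2719, 0.1935) x3=(-0.2443, -1.1518) x4=(2.4110, -1.2075)
step 31: x0=(1.8090, 1.3429) x1=(-2.3942, -1.7830) x2=(-0.2949, 0.1827) x3=(-0.2479, -1.1463) x4=(2.4241, -1.2223)

no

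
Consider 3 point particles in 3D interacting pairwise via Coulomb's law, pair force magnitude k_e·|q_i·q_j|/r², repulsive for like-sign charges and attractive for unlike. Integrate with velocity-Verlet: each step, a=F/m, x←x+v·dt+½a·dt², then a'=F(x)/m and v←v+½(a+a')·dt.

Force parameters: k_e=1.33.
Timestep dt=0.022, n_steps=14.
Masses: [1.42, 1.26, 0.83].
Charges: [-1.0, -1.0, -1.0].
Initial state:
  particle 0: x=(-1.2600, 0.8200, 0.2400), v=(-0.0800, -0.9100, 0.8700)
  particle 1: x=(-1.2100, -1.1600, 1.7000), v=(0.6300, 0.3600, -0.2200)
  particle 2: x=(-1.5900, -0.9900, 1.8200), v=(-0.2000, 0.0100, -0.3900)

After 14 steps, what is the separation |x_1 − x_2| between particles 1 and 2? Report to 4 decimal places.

1.0627

step 0: x0=(-1.2600, 0.8200, 0.2400) x1=(-1.2100, -1.1600, 1.7000) x2=(-1.5900, -0.9900, 1.8200)
step 1: x0=(-1.2618, 0.8000, 0.2591) x1=(-1.1949, -1.1526, 1.6948) x2=(-1.5962, -0.9890, 1.8120)
step 2: x0=(-1.2635, 0.7802, 0.2781) x1=(-1.1776, -1.1463, 1.6890) x2=(-1.6059, -0.9867, 1.8052)
step 3: x0=(-1.2652, 0.7605, 0.2970) x1=(-1.1582, -1.1408, 1.6827) x2=(-1.6188, -0.9834, 1.7992)
step 4: x0=(-1.2670, 0.7409, 0.3158) x1=(-1.1369, -1.1360, 1.6760) x2=(-1.6345, -0.9792, 1.7941)
step 5: x0=(-1.2687, 0.7214, 0.3345) x1=(-1.1140, -1.1318, 1.6689) x2=(-1.6528, -0.9742, 1.7897)
step 6: x0=(-1.2704, 0.7021, 0.3531) x1=(-1.0895, -1.1281, 1.6615) x2=(-1.6733, -0.9688, 1.7859)
step 7: x0=(-1.2721, 0.6829, 0.3715) x1=(-1.0638, -1.1248, 1.6540) x2=(-1.6958, -0.9629, 1.7826)
step 8: x0=(-1.2738, 0.6639, 0.3899) x1=(-1.0370, -1.1219, 1.6463) x2=(-1.7199, -0.9568, 1.7797)
step 9: x0=(-1.2755, 0.6450, 0.4081) x1=(-1.0093, -1.1194, 1.6384) x2=(-1.7456, -0.9504, 1.7772)
step 10: x0=(-1.2771, 0.6263, 0.4263) x1=(-0.9807, -1.1171, 1.6305) x2=(-1.7725, -0.9438, 1.7751)
step 11: x0=(-1.2788, 0.6077, 0.4443) x1=(-0.9513, -1.1150, 1.6225) x2=(-1.8006, -0.9372, 1.7732)
step 12: x0=(-1.2805, 0.5893, 0.4622) x1=(-0.9213, -1.1132, 1.6144) x2=(-1.8297, -0.9304, 1.7717)
step 13: x0=(-1.2821, 0.5710, 0.4799) x1=(-0.8907, -1.1116, 1.6063) x2=(-1.8597, -0.9237, 1.7704)
step 14: x0=(-1.2837, 0.5529, 0.4976) x1=(-0.8596, -1.1101, 1.5982) x2=(-1.8905, -0.9169, 1.7693)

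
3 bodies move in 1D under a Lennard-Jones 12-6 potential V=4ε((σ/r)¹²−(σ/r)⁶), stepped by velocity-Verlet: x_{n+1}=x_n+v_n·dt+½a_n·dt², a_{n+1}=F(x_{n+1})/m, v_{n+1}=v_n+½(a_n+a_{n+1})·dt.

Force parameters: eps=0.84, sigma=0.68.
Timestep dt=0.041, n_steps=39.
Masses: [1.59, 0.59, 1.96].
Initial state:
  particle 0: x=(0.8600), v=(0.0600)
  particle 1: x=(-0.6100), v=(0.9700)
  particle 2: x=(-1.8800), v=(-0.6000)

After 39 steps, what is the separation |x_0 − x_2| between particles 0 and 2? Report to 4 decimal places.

4.4501

step 0: x0=(0.8600) x1=(-0.6100) x2=(-1.8800)
step 1: x0=(0.8624) x1=(-0.5706) x2=(-1.9044)
step 2: x0=(0.8646) x1=(-0.5314) x2=(-1.9287)
step 3: x0=(0.8666) x1=(-0.4922) x2=(-1.9527)
step 4: x0=(0.8684) x1=(-0.4528) x2=(-1.9767)
step 5: x0=(0.8699) x1=(-0.4129) x2=(-2.0005)
step 6: x0=(0.8710) x1=(-0.3722) x2=(-2.0243)
step 7: x0=(0.8717) x1=(-0.3306) x2=(-2.0481)
step 8: x0=(0.8719) x1=(-0.2876) x2=(-2.0718)
step 9: x0=(0.8714) x1=(-0.2429) x2=(-2.0954)
step 10: x0=(0.8700) x1=(-0.1959) x2=(-2.1191)
step 11: x0=(0.8674) x1=(-0.1457) x2=(-2.1427)
step 12: x0=(0.8632) x1=(-0.0914) x2=(-2.1663)
step 13: x0=(0.8569) x1=(-0.0313) x2=(-2.1899)
step 14: x0=(0.8477) x1=(0.0365) x2=(-2.2135)
step 15: x0=(0.8357) x1=(0.1118) x2=(-2.2371)
step 16: x0=(0.8313) x1=(0.1668) x2=(-2.2607)
step 17: x0=(0.8746) x1=(0.0931) x2=(-2.2842)
step 18: x0=(0.9163) x1=(0.0237) x2=(-2.3078)
step 19: x0=(0.9552) x1=(-0.0381) x2=(-2.3314)
step 20: x0=(0.9923) x1=(-0.0952) x2=(-2.3549)
step 21: x0=(1.0284) x1=(-0.1496) x2=(-2.3785)
step 22: x0=(1.0639) x1=(-0.2023) x2=(-2.4020)
step 23: x0=(1.0990) x1=(-0.2539) x2=(-2.4256)
step 24: x0=(1.1338) x1=(-0.3050) x2=(-2.4491)
step 25: x0=(1.1685) x1=(-0.3556) x2=(-2.4726)
step 26: x0=(1.2030) x1=(-0.4060) x2=(-2.4962)
step 27: x0=(1.2375) x1=(-0.4562) x2=(-2.5197)
step 28: x0=(1.2720) x1=(-0.5063) x2=(-2.5432)
step 29: x0=(1.3064) x1=(-0.5563) x2=(-2.5666)
step 30: x0=(1.3408) x1=(-0.6063) x2=(-2.5901)
step 31: x0=(1.3751) x1=(-0.6563) x2=(-2.6136)
step 32: x0=(1.4095) x1=(-0.7063) x2=(-2.6370)
step 33: x0=(1.4438) x1=(-0.7563) x2=(-2.6604)
step 34: x0=(1.4781) x1=(-0.8064) x2=(-2.6838)
step 35: x0=(1.5124) x1=(-0.8565) x2=(-2.7072)
step 36: x0=(1.5467) x1=(-0.9067) x2=(-2.7306)
step 37: x0=(1.5810) x1=(-0.9570) x2=(-2.7539)
step 38: x0=(1.6154) x1=(-1.0073) x2=(-2.7772)
step 39: x0=(1.6497) x1=(-1.0577) x2=(-2.8005)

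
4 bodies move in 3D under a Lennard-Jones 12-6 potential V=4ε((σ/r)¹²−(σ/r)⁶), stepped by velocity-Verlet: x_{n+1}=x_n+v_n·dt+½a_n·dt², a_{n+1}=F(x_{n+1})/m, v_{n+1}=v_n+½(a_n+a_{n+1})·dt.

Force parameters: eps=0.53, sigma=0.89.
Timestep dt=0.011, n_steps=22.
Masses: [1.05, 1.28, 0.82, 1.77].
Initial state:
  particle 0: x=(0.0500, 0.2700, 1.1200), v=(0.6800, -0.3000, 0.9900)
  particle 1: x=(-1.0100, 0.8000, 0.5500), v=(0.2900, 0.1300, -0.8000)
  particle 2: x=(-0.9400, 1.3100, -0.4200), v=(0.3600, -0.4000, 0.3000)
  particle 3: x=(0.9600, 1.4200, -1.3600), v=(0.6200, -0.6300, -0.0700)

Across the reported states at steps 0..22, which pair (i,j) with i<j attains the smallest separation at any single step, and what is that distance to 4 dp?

step 0: x0=(0.0500, 0.2700, 1.1200) x1=(-1.0100, 0.8000, 0.5500) x2=(-0.9400, 1.3100, -0.4200) x3=(0.9600, 1.4200, -1.3600)
step 1: x0=(0.0574, 0.2667, 1.1309) x1=(-1.0068, 0.8014, 0.5412) x2=(-0.9360, 1.3056, -0.4166) x3=(0.9668, 1.4131, -1.3608)
step 2: x0=(0.0648, 0.2635, 1.1417) x1=(-1.0035, 0.8029, 0.5322) x2=(-0.9321, 1.3010, -0.4130) x3=(0.9736, 1.4061, -1.3615)
step 3: x0=(0.0721, 0.2603, 1.1525) x1=(-1.0001, 0.8044, 0.5232) x2=(-0.9282, 1.2964, -0.4093) x3=(0.9804, 1.3992, -1.3623)
step 4: x0=(0.0794, 0.2571, 1.1632) x1=(-0.9967, 0.8060, 0.5141) x2=(-0.9242, 1.2916, -0.4054) x3=(0.9873, 1.3923, -1.3631)
step 5: x0=(0.0866, 0.2539, 1.1740) x1=(-0.9933, 0.8076, 0.5050) x2=(-0.9203, 1.2868, -0.4013) x3=(0.9941, 1.3853, -1.3638)
step 6: x0=(0.0937, 0.2508, 1.1847) x1=(-0.9898, 0.8091, 0.4958) x2=(-0.9164, 1.2820, -0.3971) x3=(1.0009, 1.3784, -1.3646)
step 7: x0=(0.1008, 0.2477, 1.1953) x1=(-0.9863, 0.8107, 0.4866) x2=(-0.9124, 1.2771, -0.3929) x3=(1.0077, 1.3715, -1.3654)
step 8: x0=(0.1079, 0.2446, 1.2059) x1=(-0.9827, 0.8123, 0.4774) x2=(-0.9085, 1.2722, -0.3887) x3=(1.0145, 1.3646, -1.3661)
step 9: x0=(0.1149, 0.2416, 1.2165) x1=(-0.9791, 0.8138, 0.4683) x2=(-0.9045, 1.2673, -0.3846) x3=(1.0213, 1.3576, -1.3669)
step 10: x0=(0.1219, 0.2385, 1.2271) x1=(-0.9755, 0.8152, 0.4593) x2=(-0.9006, 1.2626, -0.3807) x3=(1.0281, 1.3507, -1.3676)
step 11: x0=(0.1288, 0.2355, 1.2376) x1=(-0.9718, 0.8165, 0.4506) x2=(-0.8965, 1.2580, -0.3771) x3=(1.0349, 1.3438, -1.3684)
step 12: x0=(0.1357, 0.2325, 1.2481) x1=(-0.9682, 0.8176, 0.4423) x2=(-0.8925, 1.2538, -0.3741) x3=(1.0417, 1.3368, -1.3691)
step 13: x0=(0.1426, 0.2296, 1.2586) x1=(-0.9646, 0.8185, 0.4344) x2=(-0.8883, 1.2499, -0.3718) x3=(1.0485, 1.3299, -1.3699)
step 14: x0=(0.1495, 0.2266, 1.2691) x1=(-0.9610, 0.8189, 0.4273) x2=(-0.8841, 1.2466, -0.3705) x3=(1.0553, 1.3230, -1.3706)
step 15: x0=(0.1563, 0.2236, 1.2795) x1=(-0.9575, 0.8190, 0.4209) x2=(-0.8797, 1.2439, -0.3705) x3=(1.0621, 1.3160, -1.3714)
step 16: x0=(0.1631, 0.2207, 1.2899) x1=(-0.9541, 0.8185, 0.4155) x2=(-0.8752, 1.2420, -0.3718) x3=(1.0688, 1.3091, -1.3721)
step 17: x0=(0.1698, 0.2178, 1.3003) x1=(-0.9507, 0.8175, 0.4110) x2=(-0.8705, 1.2409, -0.3748) x3=(1.0756, 1.3022, -1.3729)
step 18: x0=(0.1766, 0.2149, 1.3107) x1=(-0.9474, 0.8159, 0.4077) x2=(-0.8657, 1.2408, -0.3794) x3=(1.0824, 1.2952, -1.3736)
step 19: x0=(0.1833, 0.2120, 1.3211) x1=(-0.9442, 0.8137, 0.4053) x2=(-0.8607, 1.2414, -0.3855) x3=(1.0892, 1.2883, -1.3744)
step 20: x0=(0.1900, 0.2091, 1.3314) x1=(-0.9411, 0.8111, 0.4039) x2=(-0.8555, 1.2428, -0.3930) x3=(1.0960, 1.2814, -1.3751)
step 21: x0=(0.1967, 0.2063, 1.3417) x1=(-0.9381, 0.8081, 0.4032) x2=(-0.8502, 1.2448, -0.4017) x3=(1.1028, 1.2744, -1.3759)
step 22: x0=(0.2033, 0.2034, 1.3520) x1=(-0.9350, 0.8047, 0.4031) x2=(-0.8448, 1.2474, -0.4114) x3=(1.1095, 1.2675, -1.3766)

pair (1,2), distance 0.8963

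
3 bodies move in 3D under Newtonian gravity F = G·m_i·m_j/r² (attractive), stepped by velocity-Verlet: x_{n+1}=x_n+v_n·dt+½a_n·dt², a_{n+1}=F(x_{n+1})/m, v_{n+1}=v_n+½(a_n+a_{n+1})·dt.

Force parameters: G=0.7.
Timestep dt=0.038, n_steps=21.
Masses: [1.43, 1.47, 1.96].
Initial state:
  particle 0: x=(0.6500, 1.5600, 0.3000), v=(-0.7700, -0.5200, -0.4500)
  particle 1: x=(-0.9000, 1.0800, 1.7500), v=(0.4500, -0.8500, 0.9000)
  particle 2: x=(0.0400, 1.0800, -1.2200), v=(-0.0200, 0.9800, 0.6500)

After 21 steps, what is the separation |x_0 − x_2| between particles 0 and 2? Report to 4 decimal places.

step 0: x0=(0.6500, 1.5600, 0.3000) x1=(-0.9000, 1.0800, 1.7500) x2=(0.0400, 1.0800, -1.2200)
step 1: x0=(0.6205, 1.5401, 0.2827) x1=(-0.8828, 1.0477, 1.7840) x2=(0.0393, 1.1173, -1.1950)
step 2: x0=(0.5905, 1.5200, 0.2650) x1=(-0.8653, 1.0155, 1.8176) x2=(0.0388, 1.1548, -1.1694)
step 3: x0=(0.5601, 1.4996, 0.2467) x1=(-0.8475, 0.9834, 1.8508) x2=(0.0384, 1.1923, -1.1431)
step 4: x0=(0.5291, 1.4789, 0.2279) x1=(-0.8295, 0.9514, 1.8836) x2=(0.0381, 1.2300, -1.1161)
step 5: x0=(0.4977, 1.4580, 0.2085) x1=(-0.8112, 0.9195, 1.9159) x2=(0.0381, 1.2678, -1.0883)
step 6: x0=(0.4657, 1.4369, 0.1883) x1=(-0.7927, 0.8876, 1.9479) x2=(0.0383, 1.3057, -1.0596)
step 7: x0=(0.4332, 1.4156, 0.1673) x1=(-0.7740, 0.8559, 1.9794) x2=(0.0387, 1.3436, -1.0301)
step 8: x0=(0.4002, 1.3942, 0.1453) x1=(-0.7551, 0.8242, 2.0105) x2=(0.0393, 1.3816, -0.9995)
step 9: x0=(0.3666, 1.3727, 0.1223) x1=(-0.7360, 0.7927, 2.0412) x2=(0.0403, 1.4195, -0.9679)
step 10: x0=(0.3324, 1.3512, 0.0981) x1=(-0.7167, 0.7612, 2.0714) x2=(0.0415, 1.4574, -0.9350)
step 11: x0=(0.2976, 1.3297, 0.0725) x1=(-0.6973, 0.7299, 2.1013) x2=(0.0430, 1.4951, -0.9008)
step 12: x0=(0.2622, 1.3085, 0.0452) x1=(-0.6777, 0.6987, 2.1307) x2=(0.0448, 1.5326, -0.8652)
step 13: x0=(0.2263, 1.2878, 0.0162) x1=(-0.6579, 0.6676, 2.1597) x2=(0.0469, 1.5697, -0.8279)
step 14: x0=(0.1898, 1.2677, -0.0148) x1=(-0.6380, 0.6366, 2.1884) x2=(0.0493, 1.6061, -0.7889)
step 15: x0=(0.1527, 1.2486, -0.0480) x1=(-0.6180, 0.6058, 2.2166) x2=(0.0521, 1.6418, -0.7479)
step 16: x0=(0.1152, 1.2310, -0.0836) x1=(-0.5979, 0.5751, 2.2444) x2=(0.0551, 1.6763, -0.7049)
step 17: x0=(0.0774, 1.2152, -0.1218) x1=(-0.5777, 0.5445, 2.2718) x2=(0.0582, 1.7094, -0.6598)
step 18: x0=(0.0394, 1.2019, -0.1624) x1=(-0.5573, 0.5140, 2.2989) x2=(0.0614, 1.7406, -0.6126)
step 19: x0=(0.0015, 1.1916, -0.2055) x1=(-0.5369, 0.4837, 2.3256) x2=(0.0645, 1.7694, -0.5633)
step 20: x0=(-0.0360, 1.1848, -0.2505) x1=(-0.5164, 0.4534, 2.3519) x2=(0.0672, 1.7956, -0.5123)
step 21: x0=(-0.0730, 1.1820, -0.2971) x1=(-0.4959, 0.4233, 2.3779) x2=(0.0694, 1.8189, -0.4599)

0.6726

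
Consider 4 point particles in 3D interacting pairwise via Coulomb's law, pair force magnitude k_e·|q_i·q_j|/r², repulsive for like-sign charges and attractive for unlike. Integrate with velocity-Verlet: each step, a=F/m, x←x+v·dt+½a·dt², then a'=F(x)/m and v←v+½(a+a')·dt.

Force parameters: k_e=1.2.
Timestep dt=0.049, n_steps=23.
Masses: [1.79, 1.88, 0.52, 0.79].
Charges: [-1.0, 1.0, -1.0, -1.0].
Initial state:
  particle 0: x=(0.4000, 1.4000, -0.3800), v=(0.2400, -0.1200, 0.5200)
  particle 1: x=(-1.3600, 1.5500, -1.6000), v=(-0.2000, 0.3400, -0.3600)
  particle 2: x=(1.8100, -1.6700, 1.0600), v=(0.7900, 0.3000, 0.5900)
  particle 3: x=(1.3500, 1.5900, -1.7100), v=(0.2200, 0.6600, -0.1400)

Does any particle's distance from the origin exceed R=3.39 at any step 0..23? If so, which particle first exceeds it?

step 0: x0=(0.4000, 1.4000, -0.3800) x1=(-1.3600, 1.5500, -1.6000) x2=(1.8100, -1.6700, 1.0600) x3=(1.3500, 1.5900, -1.7100)
step 1: x0=(0.4114, 1.3941, -0.3544) x1=(-1.3695, 1.5666, -1.6175) x2=(1.8487, -1.6555, 1.0890) x3=(1.3609, 1.6225, -1.7175)
step 2: x0=(0.4222, 1.3883, -0.3286) x1=(-1.3786, 1.5832, -1.6349) x2=(1.8876, -1.6415, 1.1183) x3=(1.3720, 1.6553, -1.7261)
step 3: x0=(0.4324, 1.3826, -0.3025) x1=(-1.3871, 1.5997, -1.6520) x2=(1.9265, -1.6279, 1.1479) x3=(1.3834, 1.6884, -1.7358)
step 4: x0=(0.4419, 1.3769, -0.2763) x1=(-1.3952, 1.6162, -1.6689) x2=(1.9654, -1.6147, 1.1776) x3=(1.3948, 1.7219, -1.7467)
step 5: x0=(0.4510, 1.3712, -0.2499) x1=(-1.4029, 1.6326, -1.6857) x2=(2.0045, -1.6020, 1.2077) x3=(1.4064, 1.7557, -1.7585)
step 6: x0=(0.4595, 1.3655, -0.2233) x1=(-1.4101, 1.6490, -1.7022) x2=(2.0437, -1.5897, 1.2380) x3=(1.4181, 1.7898, -1.7714)
step 7: x0=(0.4674, 1.3599, -0.1965) x1=(-1.4169, 1.6653, -1.7186) x2=(2.0830, -1.5779, 1.2685) x3=(1.4299, 1.8243, -1.7853)
step 8: x0=(0.4750, 1.3542, -0.1696) x1=(-1.4232, 1.6816, -1.7348) x2=(2.1224, -1.5665, 1.2993) x3=(1.4416, 1.8591, -1.8001)
step 9: x0=(0.4820, 1.3486, -0.1426) x1=(-1.4292, 1.6978, -1.7508) x2=(2.1619, -1.5554, 1.3303) x3=(1.4534, 1.8943, -1.8157)
step 10: x0=(0.4886, 1.3431, -0.1154) x1=(-1.4347, 1.7140, -1.7666) x2=(2.2015, -1.5448, 1.3615) x3=(1.4652, 1.9298, -1.8323)
step 11: x0=(0.4948, 1.3375, -0.0881) x1=(-1.4399, 1.7301, -1.7823) x2=(2.2413, -1.5346, 1.3930) x3=(1.4769, 1.9656, -1.8496)
step 12: x0=(0.5006, 1.3320, -0.0608) x1=(-1.4447, 1.7462, -1.7978) x2=(2.2812, -1.5248, 1.4248) x3=(1.4885, 2.0018, -1.8677)
step 13: x0=(0.5060, 1.3265, -0.0333) x1=(-1.4491, 1.7622, -1.8131) x2=(2.3212, -1.5154, 1.4568) x3=(1.5000, 2.0382, -1.8866)
step 14: x0=(0.5110, 1.3210, -0.0058) x1=(-1.4532, 1.7782, -1.8283) x2=(2.3614, -1.5064, 1.4890) x3=(1.5115, 2.0750, -1.9061)
step 15: x0=(0.5157, 1.3155, 0.0218) x1=(-1.4569, 1.7942, -1.8433) x2=(2.4017, -1.4978, 1.5214) x3=(1.5228, 2.1121, -1.9264)
step 16: x0=(0.5200, 1.3101, 0.0495) x1=(-1.4603, 1.8101, -1.8581) x2=(2.4421, -1.4896, 1.5540) x3=(1.5340, 2.1494, -1.9472)
step 17: x0=(0.5240, 1.3047, 0.0772) x1=(-1.4633, 1.8260, -1.8728) x2=(2.4828, -1.4817, 1.5869) x3=(1.5450, 2.1871, -1.9687)
step 18: x0=(0.5277, 1.2993, 0.1049) x1=(-1.4661, 1.8418, -1.8874) x2=(2.5235, -1.4742, 1.6200) x3=(1.5559, 2.2250, -1.9908)
step 19: x0=(0.5311, 1.2940, 0.1327) x1=(-1.4685, 1.8576, -1.9018) x2=(2.5645, -1.4671, 1.6534) x3=(1.5665, 2.2631, -2.0135)
step 20: x0=(0.5342, 1.2886, 0.1605) x1=(-1.4706, 1.8734, -1.9161) x2=(2.6055, -1.4603, 1.6869) x3=(1.5770, 2.3015, -2.0366)
step 21: x0=(0.5371, 1.2833, 0.1883) x1=(-1.4724, 1.8891, -1.9302) x2=(2.6468, -1.4539, 1.7207) x3=(1.5873, 2.3402, -2.0603)
step 22: x0=(0.5396, 1.2781, 0.2161) x1=(-1.4739, 1.9048, -1.9442) x2=(2.6882, -1.4478, 1.7546) x3=(1.5974, 2.3790, -2.0845)
step 23: x0=(0.5419, 1.2729, 0.2440) x1=(-1.4751, 1.9205, -1.9581) x2=(2.7298, -1.4420, 1.7888) x3=(1.6073, 2.4181, -2.1091)

yes, particle 3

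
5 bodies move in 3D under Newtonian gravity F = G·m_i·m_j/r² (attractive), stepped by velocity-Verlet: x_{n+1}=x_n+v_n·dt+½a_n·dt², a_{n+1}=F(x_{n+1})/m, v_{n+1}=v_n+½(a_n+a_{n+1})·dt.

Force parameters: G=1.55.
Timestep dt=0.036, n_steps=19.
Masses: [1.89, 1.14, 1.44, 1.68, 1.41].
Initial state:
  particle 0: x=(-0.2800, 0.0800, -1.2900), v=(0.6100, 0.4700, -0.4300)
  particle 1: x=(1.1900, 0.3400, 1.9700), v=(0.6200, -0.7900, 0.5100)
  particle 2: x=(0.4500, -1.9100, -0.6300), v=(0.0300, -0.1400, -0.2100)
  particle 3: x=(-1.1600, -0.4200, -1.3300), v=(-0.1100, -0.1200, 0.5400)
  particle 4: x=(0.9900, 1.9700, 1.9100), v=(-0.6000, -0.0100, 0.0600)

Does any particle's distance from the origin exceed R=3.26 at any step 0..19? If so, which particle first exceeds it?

step 0: x0=(-0.2800, 0.0800, -1.2900) x1=(1.1900, 0.3400, 1.9700) x2=(0.4500, -1.9100, -0.6300) x3=(-1.1600, -0.4200, -1.3300) x4=(0.9900, 1.9700, 1.9100)
step 1: x0=(-0.2593, 0.0959, -1.3053) x1=(1.2121, 0.3120, 1.9880) x2=(0.4508, -1.9144, -0.6377) x3=(-1.1621, -0.4235, -1.3103) x4=(0.9684, 1.9691, 1.9120)
step 2: x0=(-0.2410, 0.1098, -1.3201) x1=(1.2338, 0.2847, 2.0054) x2=(0.4509, -1.9174, -0.6455) x3=(-1.1606, -0.4256, -1.2902) x4=(0.9467, 1.9670, 1.9136)
step 3: x0=(-0.2250, 0.1218, -1.3344) x1=(1.2550, 0.2583, 2.0222) x2=(0.4504, -1.9192, -0.6536) x3=(-1.1557, -0.4262, -1.2699) x4=(0.9250, 1.9639, 1.9149)
step 4: x0=(-0.2111, 0.1319, -1.3480) x1=(1.2758, 0.2326, 2.0383) x2=(0.4492, -1.9196, -0.6619) x3=(-1.1475, -0.4255, -1.2494) x4=(0.9032, 1.9597, 1.9158)
step 5: x0=(-0.1994, 0.1402, -1.3609) x1=(1.2961, 0.2075, 2.0538) x2=(0.4475, -1.9187, -0.6703) x3=(-1.1360, -0.4234, -1.2288) x4=(0.8815, 1.9544, 1.9164)
step 6: x0=(-0.1897, 0.1466, -1.3730) x1=(1.3160, 0.1832, 2.0686) x2=(0.4451, -1.9164, -0.6790) x3=(-1.1214, -0.4200, -1.2082) x4=(0.8597, 1.9482, 1.9166)
step 7: x0=(-0.1822, 0.1512, -1.3841) x1=(1.3353, 0.1595, 2.0827) x2=(0.4421, -1.9128, -0.6878) x3=(-1.1035, -0.4153, -1.1878) x4=(0.8380, 1.9410, 1.9165)
step 8: x0=(-0.1767, 0.1539, -1.3943) x1=(1.3541, 0.1364, 2.0962) x2=(0.4384, -1.9079, -0.6968) x3=(-1.0824, -0.4092, -1.1676) x4=(0.8163, 1.9328, 1.9160)
step 9: x0=(-0.1733, 0.1547, -1.4035) x1=(1.3725, 0.1139, 2.1091) x2=(0.4341, -1.9016, -0.7059) x3=(-1.0581, -0.4018, -1.1477) x4=(0.7946, 1.9237, 1.9151)
step 10: x0=(-0.1720, 0.1536, -1.4114) x1=(1.3903, 0.0920, 2.1213) x2=(0.4292, -1.8939, -0.7152) x3=(-1.0305, -0.3931, -1.1282) x4=(0.7730, 1.9137, 1.9139)
step 11: x0=(-0.1729, 0.1504, -1.4181) x1=(1.4076, 0.0707, 2.1329) x2=(0.4236, -1.8847, -0.7247) x3=(-0.9996, -0.3830, -1.1093) x4=(0.7514, 1.9028, 1.9124)
step 12: x0=(-0.1761, 0.1452, -1.4233) x1=(1.4243, 0.0500, 2.1438) x2=(0.4174, -1.8742, -0.7343) x3=(-0.9653, -0.3713, -1.0911) x4=(0.7298, 1.8909, 1.9105)
step 13: x0=(-0.1817, 0.1377, -1.4269) x1=(1.4406, 0.0297, 2.1540) x2=(0.4105, -1.8622, -0.7441) x3=(-0.9273, -0.3581, -1.0738) x4=(0.7083, 1.8782, 1.9081)
step 14: x0=(-0.1899, 0.1280, -1.4287) x1=(1.4562, 0.0100, 2.1636) x2=(0.4029, -1.8486, -0.7541) x3=(-0.8856, -0.3432, -1.0577) x4=(0.6869, 1.8647, 1.9055)
step 15: x0=(-0.2008, 0.1157, -1.4284) x1=(1.4714, -0.0092, 2.1726) x2=(0.3946, -1.8335, -0.7642) x3=(-0.8398, -0.3264, -1.0431) x4=(0.6655, 1.8503, 1.9024)
step 16: x0=(-0.2148, 0.1006, -1.4257) x1=(1.4859, -0.0279, 2.1809) x2=(0.3855, -1.8167, -0.7745) x3=(-0.7897, -0.3075, -1.0303) x4=(0.6442, 1.8350, 1.8989)
step 17: x0=(-0.2321, 0.0824, -1.4199) x1=(1.4999, -0.0461, 2.1885) x2=(0.3758, -1.7983, -0.7849) x3=(-0.7348, -0.2861, -1.0200) x4=(0.6230, 1.8189, 1.8951)
step 18: x0=(-0.2533, 0.0606, -1.4102) x1=(1.5133, -0.0638, 2.1954) x2=(0.3653, -1.7782, -0.7955) x3=(-0.6746, -0.2618, -1.0131) x4=(0.6018, 1.8020, 1.8908)
step 19: x0=(-0.2791, 0.0345, -1.3955) x1=(1.5262, -0.0811, 2.2017) x2=(0.3540, -1.7562, -0.8063) x3=(-0.6083, -0.2339, -1.0110) x4=(0.5807, 1.7842, 1.8862)

no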